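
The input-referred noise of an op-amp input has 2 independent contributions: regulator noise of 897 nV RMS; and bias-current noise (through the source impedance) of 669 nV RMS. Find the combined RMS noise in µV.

Uncorrelated sources add in power (mean-square): V_tot = √(ΣV_i²)
V_tot = √[(8.97×10⁻⁷)² + (6.69×10⁻⁷)²] = 1.12×10⁻⁶ V = 1.12 µV

1.12 µV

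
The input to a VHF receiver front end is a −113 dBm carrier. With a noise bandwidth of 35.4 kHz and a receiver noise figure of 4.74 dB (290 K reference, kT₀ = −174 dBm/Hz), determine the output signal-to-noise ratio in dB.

Noise floor: N = −174 + 10 log₁₀(B) + NF
10 log₁₀(3.54×10⁴) = 45.49 dB
N = −174 + 45.49 + 4.74 = −123.77 dBm
SNR = P_sig − N = −113 − (−123.77) = 10.77 dB → 10.8 dB

10.8 dB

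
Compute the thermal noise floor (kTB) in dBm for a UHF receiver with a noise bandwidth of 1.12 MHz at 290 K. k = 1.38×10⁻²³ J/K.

−113.5 dBm

P_n = kTB = 1.38×10⁻²³ × 290 × 1.12×10⁶ = 4.48×10⁻¹⁵ W
In dBm: 10 log₁₀(4.48×10⁻¹⁵ / 10⁻³) = −113.5 dBm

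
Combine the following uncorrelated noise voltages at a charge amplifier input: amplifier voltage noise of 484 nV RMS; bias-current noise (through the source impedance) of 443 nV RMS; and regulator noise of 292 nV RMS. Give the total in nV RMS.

Uncorrelated sources add in power (mean-square): V_tot = √(ΣV_i²)
V_tot = √[(4.84×10⁻⁷)² + (4.43×10⁻⁷)² + (2.92×10⁻⁷)²] = 7.18×10⁻⁷ V = 718 nV

718 nV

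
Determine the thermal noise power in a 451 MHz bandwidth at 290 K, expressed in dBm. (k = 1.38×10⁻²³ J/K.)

P_n = kTB = 1.38×10⁻²³ × 290 × 4.51×10⁸ = 1.80×10⁻¹² W
In dBm: 10 log₁₀(1.80×10⁻¹² / 10⁻³) = −87.4 dBm

−87.4 dBm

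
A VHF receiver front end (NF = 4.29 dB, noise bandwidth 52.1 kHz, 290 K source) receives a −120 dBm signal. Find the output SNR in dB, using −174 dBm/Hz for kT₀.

2.5 dB

Noise floor: N = −174 + 10 log₁₀(B) + NF
10 log₁₀(5.21×10⁴) = 47.17 dB
N = −174 + 47.17 + 4.29 = −122.54 dBm
SNR = P_sig − N = −120 − (−122.54) = 2.54 dB → 2.5 dB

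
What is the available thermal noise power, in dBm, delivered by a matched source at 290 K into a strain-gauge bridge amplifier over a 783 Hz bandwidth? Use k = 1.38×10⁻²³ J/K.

P_n = kTB = 1.38×10⁻²³ × 290 × 7.83×10² = 3.13×10⁻¹⁸ W
In dBm: 10 log₁₀(3.13×10⁻¹⁸ / 10⁻³) = −145.0 dBm

−145.0 dBm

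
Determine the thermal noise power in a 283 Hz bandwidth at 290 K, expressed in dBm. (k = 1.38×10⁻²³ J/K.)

−149.5 dBm

P_n = kTB = 1.38×10⁻²³ × 290 × 2.83×10² = 1.13×10⁻¹⁸ W
In dBm: 10 log₁₀(1.13×10⁻¹⁸ / 10⁻³) = −149.5 dBm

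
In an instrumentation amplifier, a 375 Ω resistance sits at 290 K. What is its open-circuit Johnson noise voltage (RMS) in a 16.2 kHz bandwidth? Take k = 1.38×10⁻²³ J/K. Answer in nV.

V_n = √(4kTRB)
4kTRB = 4 × 1.38×10⁻²³ × 290 × 3.75×10² × 1.62×10⁴ = 9.72×10⁻¹⁴ V²
V_n = √(9.72×10⁻¹⁴) = 3.12×10⁻⁷ V = 312 nV

312 nV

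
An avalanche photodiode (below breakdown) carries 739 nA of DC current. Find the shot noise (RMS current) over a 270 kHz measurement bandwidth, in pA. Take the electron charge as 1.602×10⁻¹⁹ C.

253 pA

I_n = √(2qI·B)
2qI·B = 2 × 1.602×10⁻¹⁹ × 7.39×10⁻⁷ × 2.70×10⁵ = 6.39×10⁻²⁰ A²
I_n = √(6.39×10⁻²⁰) = 2.53×10⁻¹⁰ A = 253 pA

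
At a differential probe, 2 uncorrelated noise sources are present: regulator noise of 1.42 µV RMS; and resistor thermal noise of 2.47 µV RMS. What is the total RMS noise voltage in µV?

Uncorrelated sources add in power (mean-square): V_tot = √(ΣV_i²)
V_tot = √[(1.42×10⁻⁶)² + (2.47×10⁻⁶)²] = 2.85×10⁻⁶ V = 2.85 µV

2.85 µV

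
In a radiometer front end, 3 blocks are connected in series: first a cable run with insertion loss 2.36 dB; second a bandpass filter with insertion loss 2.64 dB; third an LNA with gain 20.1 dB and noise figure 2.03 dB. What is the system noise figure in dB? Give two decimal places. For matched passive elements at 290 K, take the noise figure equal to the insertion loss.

Convert to linear (a loss of L dB is a gain of −L dB): F_i = 10^(NF_i/10), G_i = 10^(G_i,dB/10)
  Stage 1: F_1 = 10^(2.36/10) = 1.722, G_1 = 10^(−2.36/10) = 0.5808
  Stage 2: F_2 = 10^(2.64/10) = 1.837, G_2 = 10^(−2.64/10) = 0.5445
  Stage 3: F_3 = 10^(2.03/10) = 1.596, G_3 = 10^(20.1/10) = 102.3
Friis cascade:
  F = 1.722 + (1.837 − 1)/0.5808 + (1.596 − 1)/0.3162 = 5.047
NF = 10 log₁₀(5.047) = 7.03 dB

7.03 dB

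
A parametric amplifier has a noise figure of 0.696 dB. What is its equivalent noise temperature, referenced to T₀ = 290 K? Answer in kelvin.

50.4 K

F = 10^(0.696/10) = 1.17382
T_e = (F − 1)·T₀ = (1.17382 − 1) × 290 = 50.4 K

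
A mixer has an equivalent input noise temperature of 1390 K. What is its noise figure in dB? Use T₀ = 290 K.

7.63 dB

F = 1 + T_e/T₀ = 1 + 1390/290 = 5.7931
NF = 10 log₁₀(5.7931) = 7.63 dB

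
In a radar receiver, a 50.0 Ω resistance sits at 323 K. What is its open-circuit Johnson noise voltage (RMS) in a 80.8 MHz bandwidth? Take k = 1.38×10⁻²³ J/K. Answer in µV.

V_n = √(4kTRB)
4kTRB = 4 × 1.38×10⁻²³ × 323 × 5.00×10¹ × 8.08×10⁷ = 7.20×10⁻¹¹ V²
V_n = √(7.20×10⁻¹¹) = 8.49×10⁻⁶ V = 8.49 µV

8.49 µV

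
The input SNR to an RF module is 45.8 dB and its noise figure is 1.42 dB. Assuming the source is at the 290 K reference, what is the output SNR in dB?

By definition F = SNR_in/SNR_out, so in dB: SNR_out = SNR_in − NF
SNR_out = 45.8 − 1.42 = 44.38 dB

44.38 dB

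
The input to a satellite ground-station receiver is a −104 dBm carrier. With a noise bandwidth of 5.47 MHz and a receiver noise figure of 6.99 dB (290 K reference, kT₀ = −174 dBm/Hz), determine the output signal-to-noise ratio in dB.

Noise floor: N = −174 + 10 log₁₀(B) + NF
10 log₁₀(5.47×10⁶) = 67.38 dB
N = −174 + 67.38 + 6.99 = −99.63 dBm
SNR = P_sig − N = −104 − (−99.63) = −4.37 dB → −4.4 dB

−4.4 dB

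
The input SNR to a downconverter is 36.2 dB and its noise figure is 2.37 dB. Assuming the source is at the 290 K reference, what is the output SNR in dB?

33.83 dB

By definition F = SNR_in/SNR_out, so in dB: SNR_out = SNR_in − NF
SNR_out = 36.2 − 2.37 = 33.83 dB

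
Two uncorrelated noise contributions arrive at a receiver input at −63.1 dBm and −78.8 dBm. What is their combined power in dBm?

−63.0 dBm

Convert to linear, add, convert back:
P₁ = 4.90×10⁻¹⁰ W, P₂ = 1.32×10⁻¹¹ W
P_tot = 5.03×10⁻¹⁰ W → 10 log₁₀(P_tot / 10⁻³) = −63.0 dBm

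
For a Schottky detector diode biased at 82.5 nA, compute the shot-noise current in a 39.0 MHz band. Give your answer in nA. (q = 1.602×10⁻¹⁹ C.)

I_n = √(2qI·B)
2qI·B = 2 × 1.602×10⁻¹⁹ × 8.25×10⁻⁸ × 3.90×10⁷ = 1.03×10⁻¹⁸ A²
I_n = √(1.03×10⁻¹⁸) = 1.02×10⁻⁹ A = 1.02 nA

1.02 nA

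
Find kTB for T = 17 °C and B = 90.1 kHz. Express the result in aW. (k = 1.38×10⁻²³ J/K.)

T = 17 °C + 273.15 = 290.15 K
P_n = kTB = 1.38×10⁻²³ × 290.15 × 9.01×10⁴ = 3.61×10⁻¹⁶ W = 361 aW

361 aW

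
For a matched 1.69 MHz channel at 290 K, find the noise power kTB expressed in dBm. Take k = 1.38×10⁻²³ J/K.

P_n = kTB = 1.38×10⁻²³ × 290 × 1.69×10⁶ = 6.76×10⁻¹⁵ W
In dBm: 10 log₁₀(6.76×10⁻¹⁵ / 10⁻³) = −111.7 dBm

−111.7 dBm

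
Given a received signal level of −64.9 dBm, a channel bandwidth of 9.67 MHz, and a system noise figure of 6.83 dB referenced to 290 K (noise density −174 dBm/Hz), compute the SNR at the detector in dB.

Noise floor: N = −174 + 10 log₁₀(B) + NF
10 log₁₀(9.67×10⁶) = 69.85 dB
N = −174 + 69.85 + 6.83 = −97.32 dBm
SNR = P_sig − N = −64.9 − (−97.32) = 32.42 dB → 32.4 dB

32.4 dB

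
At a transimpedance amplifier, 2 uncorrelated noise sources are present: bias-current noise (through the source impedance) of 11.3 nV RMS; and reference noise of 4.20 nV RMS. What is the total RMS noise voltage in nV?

12.1 nV

Uncorrelated sources add in power (mean-square): V_tot = √(ΣV_i²)
V_tot = √[(1.13×10⁻⁸)² + (4.20×10⁻⁹)²] = 1.21×10⁻⁸ V = 12.1 nV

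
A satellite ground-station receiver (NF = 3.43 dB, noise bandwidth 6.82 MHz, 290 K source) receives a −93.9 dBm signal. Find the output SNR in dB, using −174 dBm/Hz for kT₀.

8.3 dB

Noise floor: N = −174 + 10 log₁₀(B) + NF
10 log₁₀(6.82×10⁶) = 68.34 dB
N = −174 + 68.34 + 3.43 = −102.23 dBm
SNR = P_sig − N = −93.9 − (−102.23) = 8.33 dB → 8.3 dB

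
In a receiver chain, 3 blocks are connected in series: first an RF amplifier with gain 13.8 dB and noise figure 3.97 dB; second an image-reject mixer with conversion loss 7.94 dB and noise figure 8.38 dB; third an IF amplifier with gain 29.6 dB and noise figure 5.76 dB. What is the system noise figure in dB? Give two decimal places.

5.39 dB

Convert to linear (a loss of L dB is a gain of −L dB): F_i = 10^(NF_i/10), G_i = 10^(G_i,dB/10)
  Stage 1: F_1 = 10^(3.97/10) = 2.495, G_1 = 10^(13.8/10) = 23.99
  Stage 2: F_2 = 10^(8.38/10) = 6.887, G_2 = 10^(−7.94/10) = 0.1607
  Stage 3: F_3 = 10^(5.76/10) = 3.767, G_3 = 10^(29.6/10) = 912.0
Friis cascade:
  F = 2.495 + (6.887 − 1)/23.99 + (3.767 − 1)/3.855 = 3.458
NF = 10 log₁₀(3.458) = 5.39 dB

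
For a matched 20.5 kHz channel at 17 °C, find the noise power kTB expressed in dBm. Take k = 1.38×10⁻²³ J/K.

T = 17 °C + 273.15 = 290.15 K
P_n = kTB = 1.38×10⁻²³ × 290.15 × 2.05×10⁴ = 8.21×10⁻¹⁷ W
In dBm: 10 log₁₀(8.21×10⁻¹⁷ / 10⁻³) = −130.9 dBm

−130.9 dBm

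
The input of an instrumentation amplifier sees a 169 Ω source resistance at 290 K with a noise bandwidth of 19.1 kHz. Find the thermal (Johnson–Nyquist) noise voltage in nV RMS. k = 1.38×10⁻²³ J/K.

227 nV

V_n = √(4kTRB)
4kTRB = 4 × 1.38×10⁻²³ × 290 × 1.69×10² × 1.91×10⁴ = 5.17×10⁻¹⁴ V²
V_n = √(5.17×10⁻¹⁴) = 2.27×10⁻⁷ V = 227 nV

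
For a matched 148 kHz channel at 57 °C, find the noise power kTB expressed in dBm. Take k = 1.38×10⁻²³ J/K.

−121.7 dBm

T = 57 °C + 273.15 = 330.15 K
P_n = kTB = 1.38×10⁻²³ × 330.15 × 1.48×10⁵ = 6.74×10⁻¹⁶ W
In dBm: 10 log₁₀(6.74×10⁻¹⁶ / 10⁻³) = −121.7 dBm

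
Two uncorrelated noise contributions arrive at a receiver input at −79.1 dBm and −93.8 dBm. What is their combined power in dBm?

−79.0 dBm

Convert to linear, add, convert back:
P₁ = 1.23×10⁻¹¹ W, P₂ = 4.17×10⁻¹³ W
P_tot = 1.27×10⁻¹¹ W → 10 log₁₀(P_tot / 10⁻³) = −79.0 dBm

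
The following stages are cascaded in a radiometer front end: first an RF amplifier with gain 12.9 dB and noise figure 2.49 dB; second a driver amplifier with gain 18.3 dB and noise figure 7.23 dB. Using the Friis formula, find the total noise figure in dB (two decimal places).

Convert to linear (a loss of L dB is a gain of −L dB): F_i = 10^(NF_i/10), G_i = 10^(G_i,dB/10)
  Stage 1: F_1 = 10^(2.49/10) = 1.774, G_1 = 10^(12.9/10) = 19.50
  Stage 2: F_2 = 10^(7.23/10) = 5.284, G_2 = 10^(18.3/10) = 67.61
Friis cascade:
  F = 1.774 + (5.284 − 1)/19.50 = 1.994
NF = 10 log₁₀(1.994) = 3.00 dB

3.00 dB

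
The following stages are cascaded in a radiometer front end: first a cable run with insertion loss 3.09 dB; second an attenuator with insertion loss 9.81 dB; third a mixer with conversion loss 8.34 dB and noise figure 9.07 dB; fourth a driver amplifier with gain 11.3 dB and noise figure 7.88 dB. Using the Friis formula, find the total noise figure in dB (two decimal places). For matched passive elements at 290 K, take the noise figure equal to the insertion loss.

29.25 dB

Convert to linear (a loss of L dB is a gain of −L dB): F_i = 10^(NF_i/10), G_i = 10^(G_i,dB/10)
  Stage 1: F_1 = 10^(3.09/10) = 2.037, G_1 = 10^(−3.09/10) = 0.4909
  Stage 2: F_2 = 10^(9.81/10) = 9.572, G_2 = 10^(−9.81/10) = 0.1045
  Stage 3: F_3 = 10^(9.07/10) = 8.072, G_3 = 10^(−8.34/10) = 0.1466
  Stage 4: F_4 = 10^(7.88/10) = 6.138, G_4 = 10^(11.3/10) = 13.49
Friis cascade:
  F = 2.037 + (9.572 − 1)/0.4909 + (8.072 − 1)/0.05129 + (6.138 − 1)/0.007516 = 840.9
NF = 10 log₁₀(840.9) = 29.25 dB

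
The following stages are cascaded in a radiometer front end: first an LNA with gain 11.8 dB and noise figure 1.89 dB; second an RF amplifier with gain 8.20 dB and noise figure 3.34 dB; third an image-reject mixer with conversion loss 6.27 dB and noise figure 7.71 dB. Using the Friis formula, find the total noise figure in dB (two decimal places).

2.23 dB

Convert to linear (a loss of L dB is a gain of −L dB): F_i = 10^(NF_i/10), G_i = 10^(G_i,dB/10)
  Stage 1: F_1 = 10^(1.89/10) = 1.545, G_1 = 10^(11.8/10) = 15.14
  Stage 2: F_2 = 10^(3.34/10) = 2.158, G_2 = 10^(8.20/10) = 6.607
  Stage 3: F_3 = 10^(7.71/10) = 5.902, G_3 = 10^(−6.27/10) = 0.2360
Friis cascade:
  F = 1.545 + (2.158 − 1)/15.14 + (5.902 − 1)/100.0 = 1.671
NF = 10 log₁₀(1.671) = 2.23 dB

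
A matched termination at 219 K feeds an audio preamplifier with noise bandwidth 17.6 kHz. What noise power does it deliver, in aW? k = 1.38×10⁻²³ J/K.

53.2 aW

P_n = kTB = 1.38×10⁻²³ × 219 × 1.76×10⁴ = 5.32×10⁻¹⁷ W = 53.2 aW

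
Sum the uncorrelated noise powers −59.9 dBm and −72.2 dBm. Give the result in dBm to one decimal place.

−59.7 dBm

Convert to linear, add, convert back:
P₁ = 1.02×10⁻⁹ W, P₂ = 6.03×10⁻¹¹ W
P_tot = 1.08×10⁻⁹ W → 10 log₁₀(P_tot / 10⁻³) = −59.7 dBm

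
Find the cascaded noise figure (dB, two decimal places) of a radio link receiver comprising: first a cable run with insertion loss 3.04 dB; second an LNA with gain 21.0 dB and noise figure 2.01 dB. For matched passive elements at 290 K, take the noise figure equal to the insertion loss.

5.05 dB

Convert to linear (a loss of L dB is a gain of −L dB): F_i = 10^(NF_i/10), G_i = 10^(G_i,dB/10)
  Stage 1: F_1 = 10^(3.04/10) = 2.014, G_1 = 10^(−3.04/10) = 0.4966
  Stage 2: F_2 = 10^(2.01/10) = 1.589, G_2 = 10^(21.0/10) = 125.9
Friis cascade:
  F = 2.014 + (1.589 − 1)/0.4966 = 3.199
NF = 10 log₁₀(3.199) = 5.05 dB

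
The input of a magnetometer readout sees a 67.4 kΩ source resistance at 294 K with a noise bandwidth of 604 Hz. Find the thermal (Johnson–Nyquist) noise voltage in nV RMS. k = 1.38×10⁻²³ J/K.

813 nV

V_n = √(4kTRB)
4kTRB = 4 × 1.38×10⁻²³ × 294 × 6.74×10⁴ × 6.04×10² = 6.61×10⁻¹³ V²
V_n = √(6.61×10⁻¹³) = 8.13×10⁻⁷ V = 813 nV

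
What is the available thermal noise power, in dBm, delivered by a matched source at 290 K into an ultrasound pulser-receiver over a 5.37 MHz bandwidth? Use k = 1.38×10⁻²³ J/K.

P_n = kTB = 1.38×10⁻²³ × 290 × 5.37×10⁶ = 2.15×10⁻¹⁴ W
In dBm: 10 log₁₀(2.15×10⁻¹⁴ / 10⁻³) = −106.7 dBm

−106.7 dBm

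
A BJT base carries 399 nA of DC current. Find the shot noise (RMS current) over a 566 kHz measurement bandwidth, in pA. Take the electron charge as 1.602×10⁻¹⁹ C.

I_n = √(2qI·B)
2qI·B = 2 × 1.602×10⁻¹⁹ × 3.99×10⁻⁷ × 5.66×10⁵ = 7.24×10⁻²⁰ A²
I_n = √(7.24×10⁻²⁰) = 2.69×10⁻¹⁰ A = 269 pA

269 pA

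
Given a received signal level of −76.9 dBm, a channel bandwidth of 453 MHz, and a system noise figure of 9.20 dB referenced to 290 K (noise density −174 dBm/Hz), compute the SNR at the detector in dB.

1.3 dB

Noise floor: N = −174 + 10 log₁₀(B) + NF
10 log₁₀(4.53×10⁸) = 86.56 dB
N = −174 + 86.56 + 9.20 = −78.24 dBm
SNR = P_sig − N = −76.9 − (−78.24) = 1.34 dB → 1.3 dB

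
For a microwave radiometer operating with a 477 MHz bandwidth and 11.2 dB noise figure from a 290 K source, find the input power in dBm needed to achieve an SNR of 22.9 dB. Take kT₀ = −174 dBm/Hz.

Sensitivity = −174 + 10 log₁₀(B) + NF + SNR_min
= −174 + 86.79 + 11.2 + 22.9
= −53.11 dBm → −53.1 dBm

−53.1 dBm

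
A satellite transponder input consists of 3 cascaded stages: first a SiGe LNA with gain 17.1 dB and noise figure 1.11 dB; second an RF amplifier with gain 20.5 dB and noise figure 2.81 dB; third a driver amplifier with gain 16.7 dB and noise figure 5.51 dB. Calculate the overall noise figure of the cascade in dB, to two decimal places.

Convert to linear (a loss of L dB is a gain of −L dB): F_i = 10^(NF_i/10), G_i = 10^(G_i,dB/10)
  Stage 1: F_1 = 10^(1.11/10) = 1.291, G_1 = 10^(17.1/10) = 51.29
  Stage 2: F_2 = 10^(2.81/10) = 1.910, G_2 = 10^(20.5/10) = 112.2
  Stage 3: F_3 = 10^(5.51/10) = 3.556, G_3 = 10^(16.7/10) = 46.77
Friis cascade:
  F = 1.291 + (1.910 − 1)/51.29 + (3.556 − 1)/5754 = 1.309
NF = 10 log₁₀(1.309) = 1.17 dB

1.17 dB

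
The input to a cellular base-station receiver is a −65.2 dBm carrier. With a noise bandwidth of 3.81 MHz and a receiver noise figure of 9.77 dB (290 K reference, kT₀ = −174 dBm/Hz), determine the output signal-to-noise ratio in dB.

33.2 dB

Noise floor: N = −174 + 10 log₁₀(B) + NF
10 log₁₀(3.81×10⁶) = 65.81 dB
N = −174 + 65.81 + 9.77 = −98.42 dBm
SNR = P_sig − N = −65.2 − (−98.42) = 33.22 dB → 33.2 dB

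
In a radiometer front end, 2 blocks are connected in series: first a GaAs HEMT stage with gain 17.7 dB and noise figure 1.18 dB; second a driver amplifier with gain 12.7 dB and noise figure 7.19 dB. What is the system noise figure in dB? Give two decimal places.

1.41 dB

Convert to linear (a loss of L dB is a gain of −L dB): F_i = 10^(NF_i/10), G_i = 10^(G_i,dB/10)
  Stage 1: F_1 = 10^(1.18/10) = 1.312, G_1 = 10^(17.7/10) = 58.88
  Stage 2: F_2 = 10^(7.19/10) = 5.236, G_2 = 10^(12.7/10) = 18.62
Friis cascade:
  F = 1.312 + (5.236 − 1)/58.88 = 1.384
NF = 10 log₁₀(1.384) = 1.41 dB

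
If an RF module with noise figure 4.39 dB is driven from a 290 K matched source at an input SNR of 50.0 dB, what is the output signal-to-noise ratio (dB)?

45.61 dB

By definition F = SNR_in/SNR_out, so in dB: SNR_out = SNR_in − NF
SNR_out = 50.0 − 4.39 = 45.61 dB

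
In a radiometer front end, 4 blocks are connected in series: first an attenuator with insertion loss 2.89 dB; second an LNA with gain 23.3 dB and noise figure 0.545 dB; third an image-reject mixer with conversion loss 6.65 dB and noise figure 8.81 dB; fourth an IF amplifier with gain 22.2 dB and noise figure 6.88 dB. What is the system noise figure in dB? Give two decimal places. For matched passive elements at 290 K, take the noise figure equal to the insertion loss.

Convert to linear (a loss of L dB is a gain of −L dB): F_i = 10^(NF_i/10), G_i = 10^(G_i,dB/10)
  Stage 1: F_1 = 10^(2.89/10) = 1.945, G_1 = 10^(−2.89/10) = 0.5140
  Stage 2: F_2 = 10^(0.545/10) = 1.134, G_2 = 10^(23.3/10) = 213.8
  Stage 3: F_3 = 10^(8.81/10) = 7.603, G_3 = 10^(−6.65/10) = 0.2163
  Stage 4: F_4 = 10^(6.88/10) = 4.875, G_4 = 10^(22.2/10) = 166.0
Friis cascade:
  F = 1.945 + (1.134 − 1)/0.5140 + (7.603 − 1)/109.9 + (4.875 − 1)/23.77 = 2.429
NF = 10 log₁₀(2.429) = 3.85 dB

3.85 dB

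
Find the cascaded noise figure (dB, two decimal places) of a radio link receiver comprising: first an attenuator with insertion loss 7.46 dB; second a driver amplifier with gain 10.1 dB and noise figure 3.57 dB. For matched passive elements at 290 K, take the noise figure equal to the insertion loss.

Convert to linear (a loss of L dB is a gain of −L dB): F_i = 10^(NF_i/10), G_i = 10^(G_i,dB/10)
  Stage 1: F_1 = 10^(7.46/10) = 5.572, G_1 = 10^(−7.46/10) = 0.1795
  Stage 2: F_2 = 10^(3.57/10) = 2.275, G_2 = 10^(10.1/10) = 10.23
Friis cascade:
  F = 5.572 + (2.275 − 1)/0.1795 = 12.68
NF = 10 log₁₀(12.68) = 11.03 dB

11.03 dB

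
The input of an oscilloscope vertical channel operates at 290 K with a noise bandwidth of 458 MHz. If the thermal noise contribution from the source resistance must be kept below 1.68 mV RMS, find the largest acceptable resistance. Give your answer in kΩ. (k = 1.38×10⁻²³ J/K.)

Johnson–Nyquist: V_n = √(4kTRB) ⇒ R = V_n² / (4kTB)
4kTB = 4 × 1.38×10⁻²³ × 290 × 4.58×10⁸ = 7.33×10⁻¹²
R = (1.68×10⁻³)² / 7.33×10⁻¹² = 3.85×10⁵ Ω = 385 kΩ

385 kΩ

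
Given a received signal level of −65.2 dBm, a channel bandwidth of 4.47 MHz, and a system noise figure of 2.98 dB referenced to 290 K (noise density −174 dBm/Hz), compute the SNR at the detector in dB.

Noise floor: N = −174 + 10 log₁₀(B) + NF
10 log₁₀(4.47×10⁶) = 66.5 dB
N = −174 + 66.5 + 2.98 = −104.52 dBm
SNR = P_sig − N = −65.2 − (−104.52) = 39.32 dB → 39.3 dB

39.3 dB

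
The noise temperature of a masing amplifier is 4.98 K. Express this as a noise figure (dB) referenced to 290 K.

0.074 dB

F = 1 + T_e/T₀ = 1 + 4.98/290 = 1.01717
NF = 10 log₁₀(1.01717) = 0.074 dB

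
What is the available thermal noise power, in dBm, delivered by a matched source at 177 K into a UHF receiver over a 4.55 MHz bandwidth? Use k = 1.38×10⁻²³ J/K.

P_n = kTB = 1.38×10⁻²³ × 177 × 4.55×10⁶ = 1.11×10⁻¹⁴ W
In dBm: 10 log₁₀(1.11×10⁻¹⁴ / 10⁻³) = −109.5 dBm

−109.5 dBm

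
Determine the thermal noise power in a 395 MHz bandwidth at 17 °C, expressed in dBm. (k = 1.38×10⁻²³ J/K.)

−88.0 dBm

T = 17 °C + 273.15 = 290.15 K
P_n = kTB = 1.38×10⁻²³ × 290.15 × 3.95×10⁸ = 1.58×10⁻¹² W
In dBm: 10 log₁₀(1.58×10⁻¹² / 10⁻³) = −88.0 dBm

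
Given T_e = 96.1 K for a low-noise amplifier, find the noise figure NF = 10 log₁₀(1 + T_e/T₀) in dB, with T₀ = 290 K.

1.24 dB

F = 1 + T_e/T₀ = 1 + 96.1/290 = 1.33138
NF = 10 log₁₀(1.33138) = 1.24 dB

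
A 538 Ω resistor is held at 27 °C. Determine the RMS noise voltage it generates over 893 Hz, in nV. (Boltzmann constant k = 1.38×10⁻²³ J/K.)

T = 27 °C + 273.15 = 300.15 K
V_n = √(4kTRB)
4kTRB = 4 × 1.38×10⁻²³ × 300.15 × 5.38×10² × 8.93×10² = 7.96×10⁻¹⁵ V²
V_n = √(7.96×10⁻¹⁵) = 8.92×10⁻⁸ V = 89.2 nV

89.2 nV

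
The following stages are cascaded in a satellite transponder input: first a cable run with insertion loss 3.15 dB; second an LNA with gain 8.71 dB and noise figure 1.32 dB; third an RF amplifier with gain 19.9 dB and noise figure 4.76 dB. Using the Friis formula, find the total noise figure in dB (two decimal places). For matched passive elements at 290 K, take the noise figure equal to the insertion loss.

5.25 dB

Convert to linear (a loss of L dB is a gain of −L dB): F_i = 10^(NF_i/10), G_i = 10^(G_i,dB/10)
  Stage 1: F_1 = 10^(3.15/10) = 2.065, G_1 = 10^(−3.15/10) = 0.4842
  Stage 2: F_2 = 10^(1.32/10) = 1.355, G_2 = 10^(8.71/10) = 7.430
  Stage 3: F_3 = 10^(4.76/10) = 2.992, G_3 = 10^(19.9/10) = 97.72
Friis cascade:
  F = 2.065 + (1.355 − 1)/0.4842 + (2.992 − 1)/3.597 = 3.353
NF = 10 log₁₀(3.353) = 5.25 dB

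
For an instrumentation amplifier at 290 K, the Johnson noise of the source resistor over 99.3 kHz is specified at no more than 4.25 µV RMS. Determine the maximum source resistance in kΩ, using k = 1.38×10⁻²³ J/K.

11.4 kΩ

Johnson–Nyquist: V_n = √(4kTRB) ⇒ R = V_n² / (4kTB)
4kTB = 4 × 1.38×10⁻²³ × 290 × 9.93×10⁴ = 1.59×10⁻¹⁵
R = (4.25×10⁻⁶)² / 1.59×10⁻¹⁵ = 1.14×10⁴ Ω = 11.4 kΩ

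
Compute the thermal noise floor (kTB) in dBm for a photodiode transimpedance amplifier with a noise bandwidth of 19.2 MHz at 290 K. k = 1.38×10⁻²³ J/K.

P_n = kTB = 1.38×10⁻²³ × 290 × 1.92×10⁷ = 7.68×10⁻¹⁴ W
In dBm: 10 log₁₀(7.68×10⁻¹⁴ / 10⁻³) = −101.1 dBm

−101.1 dBm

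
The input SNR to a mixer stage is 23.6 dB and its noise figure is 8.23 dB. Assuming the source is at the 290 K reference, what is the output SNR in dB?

15.37 dB

By definition F = SNR_in/SNR_out, so in dB: SNR_out = SNR_in − NF
SNR_out = 23.6 − 8.23 = 15.37 dB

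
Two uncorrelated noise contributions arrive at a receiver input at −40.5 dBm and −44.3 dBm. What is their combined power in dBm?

−39.0 dBm

Convert to linear, add, convert back:
P₁ = 8.91×10⁻⁸ W, P₂ = 3.72×10⁻⁸ W
P_tot = 1.26×10⁻⁷ W → 10 log₁₀(P_tot / 10⁻³) = −39.0 dBm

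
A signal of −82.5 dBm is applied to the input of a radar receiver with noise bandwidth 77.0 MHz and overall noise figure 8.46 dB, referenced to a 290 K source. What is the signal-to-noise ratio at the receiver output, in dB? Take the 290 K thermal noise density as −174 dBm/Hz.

Noise floor: N = −174 + 10 log₁₀(B) + NF
10 log₁₀(7.70×10⁷) = 78.86 dB
N = −174 + 78.86 + 8.46 = −86.68 dBm
SNR = P_sig − N = −82.5 − (−86.68) = 4.18 dB → 4.2 dB

4.2 dB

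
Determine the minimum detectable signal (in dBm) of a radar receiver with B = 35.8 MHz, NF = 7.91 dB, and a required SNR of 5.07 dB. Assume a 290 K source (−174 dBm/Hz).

Sensitivity = −174 + 10 log₁₀(B) + NF + SNR_min
= −174 + 75.54 + 7.91 + 5.07
= −85.48 dBm → −85.5 dBm

−85.5 dBm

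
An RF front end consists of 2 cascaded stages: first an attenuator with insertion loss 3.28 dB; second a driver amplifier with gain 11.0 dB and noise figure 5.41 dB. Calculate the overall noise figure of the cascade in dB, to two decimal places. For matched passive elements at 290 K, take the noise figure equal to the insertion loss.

Convert to linear (a loss of L dB is a gain of −L dB): F_i = 10^(NF_i/10), G_i = 10^(G_i,dB/10)
  Stage 1: F_1 = 10^(3.28/10) = 2.128, G_1 = 10^(−3.28/10) = 0.4699
  Stage 2: F_2 = 10^(5.41/10) = 3.475, G_2 = 10^(11.0/10) = 12.59
Friis cascade:
  F = 2.128 + (3.475 − 1)/0.4699 = 7.396
NF = 10 log₁₀(7.396) = 8.69 dB

8.69 dB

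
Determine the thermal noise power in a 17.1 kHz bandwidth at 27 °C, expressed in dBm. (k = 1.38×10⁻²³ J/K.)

T = 27 °C + 273.15 = 300.15 K
P_n = kTB = 1.38×10⁻²³ × 300.15 × 1.71×10⁴ = 7.08×10⁻¹⁷ W
In dBm: 10 log₁₀(7.08×10⁻¹⁷ / 10⁻³) = −131.5 dBm

−131.5 dBm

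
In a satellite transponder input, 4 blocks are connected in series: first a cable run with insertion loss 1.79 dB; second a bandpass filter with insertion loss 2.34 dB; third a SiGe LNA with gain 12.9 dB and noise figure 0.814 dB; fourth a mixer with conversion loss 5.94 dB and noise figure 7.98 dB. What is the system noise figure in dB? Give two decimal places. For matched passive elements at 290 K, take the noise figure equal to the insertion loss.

Convert to linear (a loss of L dB is a gain of −L dB): F_i = 10^(NF_i/10), G_i = 10^(G_i,dB/10)
  Stage 1: F_1 = 10^(1.79/10) = 1.510, G_1 = 10^(−1.79/10) = 0.6622
  Stage 2: F_2 = 10^(2.34/10) = 1.714, G_2 = 10^(−2.34/10) = 0.5834
  Stage 3: F_3 = 10^(0.814/10) = 1.206, G_3 = 10^(12.9/10) = 19.50
  Stage 4: F_4 = 10^(7.98/10) = 6.281, G_4 = 10^(−5.94/10) = 0.2547
Friis cascade:
  F = 1.510 + (1.714 − 1)/0.6622 + (1.206 − 1)/0.3864 + (6.281 − 1)/7.534 = 3.823
NF = 10 log₁₀(3.823) = 5.82 dB

5.82 dB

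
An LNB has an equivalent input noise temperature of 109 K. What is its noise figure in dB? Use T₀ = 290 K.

1.39 dB

F = 1 + T_e/T₀ = 1 + 109/290 = 1.37586
NF = 10 log₁₀(1.37586) = 1.39 dB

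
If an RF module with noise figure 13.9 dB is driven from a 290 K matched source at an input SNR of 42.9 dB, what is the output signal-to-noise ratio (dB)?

29.0 dB

By definition F = SNR_in/SNR_out, so in dB: SNR_out = SNR_in − NF
SNR_out = 42.9 − 13.9 = 29.0 dB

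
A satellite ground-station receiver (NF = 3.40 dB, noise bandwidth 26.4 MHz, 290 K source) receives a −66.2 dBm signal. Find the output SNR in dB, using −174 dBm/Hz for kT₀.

Noise floor: N = −174 + 10 log₁₀(B) + NF
10 log₁₀(2.64×10⁷) = 74.22 dB
N = −174 + 74.22 + 3.40 = −96.38 dBm
SNR = P_sig − N = −66.2 − (−96.38) = 30.18 dB → 30.2 dB

30.2 dB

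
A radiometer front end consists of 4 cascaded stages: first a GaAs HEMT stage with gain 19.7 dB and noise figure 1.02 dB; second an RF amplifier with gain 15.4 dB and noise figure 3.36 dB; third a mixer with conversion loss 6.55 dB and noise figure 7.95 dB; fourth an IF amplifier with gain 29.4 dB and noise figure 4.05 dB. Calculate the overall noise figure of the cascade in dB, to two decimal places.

1.08 dB

Convert to linear (a loss of L dB is a gain of −L dB): F_i = 10^(NF_i/10), G_i = 10^(G_i,dB/10)
  Stage 1: F_1 = 10^(1.02/10) = 1.265, G_1 = 10^(19.7/10) = 93.33
  Stage 2: F_2 = 10^(3.36/10) = 2.168, G_2 = 10^(15.4/10) = 34.67
  Stage 3: F_3 = 10^(7.95/10) = 6.237, G_3 = 10^(−6.55/10) = 0.2213
  Stage 4: F_4 = 10^(4.05/10) = 2.541, G_4 = 10^(29.4/10) = 871.0
Friis cascade:
  F = 1.265 + (2.168 − 1)/93.33 + (6.237 − 1)/3236 + (2.541 − 1)/716.1 = 1.281
NF = 10 log₁₀(1.281) = 1.08 dB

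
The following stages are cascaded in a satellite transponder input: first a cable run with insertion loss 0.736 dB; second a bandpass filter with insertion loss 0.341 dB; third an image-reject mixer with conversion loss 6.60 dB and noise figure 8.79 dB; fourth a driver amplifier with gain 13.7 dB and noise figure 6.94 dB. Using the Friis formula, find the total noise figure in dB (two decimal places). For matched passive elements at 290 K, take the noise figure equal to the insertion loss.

Convert to linear (a loss of L dB is a gain of −L dB): F_i = 10^(NF_i/10), G_i = 10^(G_i,dB/10)
  Stage 1: F_1 = 10^(0.736/10) = 1.185, G_1 = 10^(−0.736/10) = 0.8441
  Stage 2: F_2 = 10^(0.341/10) = 1.082, G_2 = 10^(−0.341/10) = 0.9245
  Stage 3: F_3 = 10^(8.79/10) = 7.568, G_3 = 10^(−6.60/10) = 0.2188
  Stage 4: F_4 = 10^(6.94/10) = 4.943, G_4 = 10^(13.7/10) = 23.44
Friis cascade:
  F = 1.185 + (1.082 − 1)/0.8441 + (7.568 − 1)/0.7804 + (4.943 − 1)/0.1707 = 32.79
NF = 10 log₁₀(32.79) = 15.16 dB

15.16 dB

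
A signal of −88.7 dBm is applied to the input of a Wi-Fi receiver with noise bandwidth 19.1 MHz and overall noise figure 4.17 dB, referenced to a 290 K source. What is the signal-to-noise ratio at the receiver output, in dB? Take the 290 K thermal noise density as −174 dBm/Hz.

Noise floor: N = −174 + 10 log₁₀(B) + NF
10 log₁₀(1.91×10⁷) = 72.81 dB
N = −174 + 72.81 + 4.17 = −97.02 dBm
SNR = P_sig − N = −88.7 − (−97.02) = 8.32 dB → 8.3 dB

8.3 dB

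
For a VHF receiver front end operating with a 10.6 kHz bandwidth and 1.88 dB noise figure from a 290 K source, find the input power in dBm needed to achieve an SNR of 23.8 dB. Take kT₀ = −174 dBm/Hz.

−108.1 dBm

Sensitivity = −174 + 10 log₁₀(B) + NF + SNR_min
= −174 + 40.25 + 1.88 + 23.8
= −108.07 dBm → −108.1 dBm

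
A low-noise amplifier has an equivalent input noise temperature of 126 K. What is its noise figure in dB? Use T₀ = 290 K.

F = 1 + T_e/T₀ = 1 + 126/290 = 1.43448
NF = 10 log₁₀(1.43448) = 1.57 dB

1.57 dB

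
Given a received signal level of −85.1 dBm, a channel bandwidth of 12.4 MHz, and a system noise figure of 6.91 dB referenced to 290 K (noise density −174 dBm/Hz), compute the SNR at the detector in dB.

Noise floor: N = −174 + 10 log₁₀(B) + NF
10 log₁₀(1.24×10⁷) = 70.93 dB
N = −174 + 70.93 + 6.91 = −96.16 dBm
SNR = P_sig − N = −85.1 − (−96.16) = 11.06 dB → 11.1 dB

11.1 dB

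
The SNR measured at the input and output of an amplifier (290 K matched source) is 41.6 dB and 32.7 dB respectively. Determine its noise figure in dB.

NF (dB) = SNR_in(dB) − SNR_out(dB) when the source is at T₀
NF = 41.6 − 32.7 = 8.9 dB

8.9 dB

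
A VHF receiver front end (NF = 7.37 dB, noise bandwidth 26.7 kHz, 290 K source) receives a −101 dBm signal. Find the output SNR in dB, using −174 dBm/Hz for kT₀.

21.4 dB

Noise floor: N = −174 + 10 log₁₀(B) + NF
10 log₁₀(2.67×10⁴) = 44.27 dB
N = −174 + 44.27 + 7.37 = −122.36 dBm
SNR = P_sig − N = −101 − (−122.36) = 21.36 dB → 21.4 dB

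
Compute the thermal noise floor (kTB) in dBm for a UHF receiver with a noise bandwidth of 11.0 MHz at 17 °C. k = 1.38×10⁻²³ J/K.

T = 17 °C + 273.15 = 290.15 K
P_n = kTB = 1.38×10⁻²³ × 290.15 × 1.10×10⁷ = 4.40×10⁻¹⁴ W
In dBm: 10 log₁₀(4.40×10⁻¹⁴ / 10⁻³) = −103.6 dBm

−103.6 dBm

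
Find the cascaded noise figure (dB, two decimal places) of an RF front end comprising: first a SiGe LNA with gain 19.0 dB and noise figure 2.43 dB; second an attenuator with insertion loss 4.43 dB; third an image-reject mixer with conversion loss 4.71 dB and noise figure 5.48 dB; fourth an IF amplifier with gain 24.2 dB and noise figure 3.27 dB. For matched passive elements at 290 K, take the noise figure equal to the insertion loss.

2.96 dB

Convert to linear (a loss of L dB is a gain of −L dB): F_i = 10^(NF_i/10), G_i = 10^(G_i,dB/10)
  Stage 1: F_1 = 10^(2.43/10) = 1.750, G_1 = 10^(19.0/10) = 79.43
  Stage 2: F_2 = 10^(4.43/10) = 2.773, G_2 = 10^(−4.43/10) = 0.3606
  Stage 3: F_3 = 10^(5.48/10) = 3.532, G_3 = 10^(−4.71/10) = 0.3381
  Stage 4: F_4 = 10^(3.27/10) = 2.123, G_4 = 10^(24.2/10) = 263.0
Friis cascade:
  F = 1.750 + (2.773 − 1)/79.43 + (3.532 − 1)/28.64 + (2.123 − 1)/9.683 = 1.977
NF = 10 log₁₀(1.977) = 2.96 dB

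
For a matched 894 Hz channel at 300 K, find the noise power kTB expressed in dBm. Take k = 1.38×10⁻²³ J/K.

−144.3 dBm

P_n = kTB = 1.38×10⁻²³ × 300 × 8.94×10² = 3.70×10⁻¹⁸ W
In dBm: 10 log₁₀(3.70×10⁻¹⁸ / 10⁻³) = −144.3 dBm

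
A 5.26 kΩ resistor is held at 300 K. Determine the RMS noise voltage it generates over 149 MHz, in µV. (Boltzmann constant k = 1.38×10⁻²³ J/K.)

114 µV

V_n = √(4kTRB)
4kTRB = 4 × 1.38×10⁻²³ × 300 × 5.26×10³ × 1.49×10⁸ = 1.30×10⁻⁸ V²
V_n = √(1.30×10⁻⁸) = 1.14×10⁻⁴ V = 114 µV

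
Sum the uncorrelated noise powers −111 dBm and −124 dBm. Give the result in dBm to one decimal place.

−110.8 dBm

Convert to linear, add, convert back:
P₁ = 7.94×10⁻¹⁵ W, P₂ = 3.98×10⁻¹⁶ W
P_tot = 8.34×10⁻¹⁵ W → 10 log₁₀(P_tot / 10⁻³) = −110.8 dBm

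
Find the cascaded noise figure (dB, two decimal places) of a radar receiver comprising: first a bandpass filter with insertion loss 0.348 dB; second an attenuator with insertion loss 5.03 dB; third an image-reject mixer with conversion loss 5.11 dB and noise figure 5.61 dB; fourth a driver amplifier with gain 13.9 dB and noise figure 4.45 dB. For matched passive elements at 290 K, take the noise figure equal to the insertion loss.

15.12 dB

Convert to linear (a loss of L dB is a gain of −L dB): F_i = 10^(NF_i/10), G_i = 10^(G_i,dB/10)
  Stage 1: F_1 = 10^(0.348/10) = 1.083, G_1 = 10^(−0.348/10) = 0.9230
  Stage 2: F_2 = 10^(5.03/10) = 3.184, G_2 = 10^(−5.03/10) = 0.3141
  Stage 3: F_3 = 10^(5.61/10) = 3.639, G_3 = 10^(−5.11/10) = 0.3083
  Stage 4: F_4 = 10^(4.45/10) = 2.786, G_4 = 10^(13.9/10) = 24.55
Friis cascade:
  F = 1.083 + (3.184 − 1)/0.9230 + (3.639 − 1)/0.2899 + (2.786 − 1)/0.08937 = 32.54
NF = 10 log₁₀(32.54) = 15.12 dB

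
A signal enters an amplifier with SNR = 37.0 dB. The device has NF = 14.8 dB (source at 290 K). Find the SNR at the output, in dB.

By definition F = SNR_in/SNR_out, so in dB: SNR_out = SNR_in − NF
SNR_out = 37.0 − 14.8 = 22.2 dB

22.2 dB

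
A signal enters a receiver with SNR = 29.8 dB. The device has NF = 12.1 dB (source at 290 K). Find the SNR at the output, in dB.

17.7 dB

By definition F = SNR_in/SNR_out, so in dB: SNR_out = SNR_in − NF
SNR_out = 29.8 − 12.1 = 17.7 dB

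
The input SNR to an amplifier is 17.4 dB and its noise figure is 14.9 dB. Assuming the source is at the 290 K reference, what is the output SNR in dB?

By definition F = SNR_in/SNR_out, so in dB: SNR_out = SNR_in − NF
SNR_out = 17.4 − 14.9 = 2.5 dB

2.5 dB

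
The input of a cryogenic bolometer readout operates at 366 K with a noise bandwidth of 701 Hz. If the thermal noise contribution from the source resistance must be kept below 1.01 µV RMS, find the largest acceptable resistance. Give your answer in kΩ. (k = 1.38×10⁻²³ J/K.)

Johnson–Nyquist: V_n = √(4kTRB) ⇒ R = V_n² / (4kTB)
4kTB = 4 × 1.38×10⁻²³ × 366 × 7.01×10² = 1.42×10⁻¹⁷
R = (1.01×10⁻⁶)² / 1.42×10⁻¹⁷ = 7.20×10⁴ Ω = 72.0 kΩ

72.0 kΩ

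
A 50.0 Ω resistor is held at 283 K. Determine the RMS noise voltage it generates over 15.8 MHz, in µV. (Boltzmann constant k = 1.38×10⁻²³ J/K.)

3.51 µV

V_n = √(4kTRB)
4kTRB = 4 × 1.38×10⁻²³ × 283 × 5.00×10¹ × 1.58×10⁷ = 1.23×10⁻¹¹ V²
V_n = √(1.23×10⁻¹¹) = 3.51×10⁻⁶ V = 3.51 µV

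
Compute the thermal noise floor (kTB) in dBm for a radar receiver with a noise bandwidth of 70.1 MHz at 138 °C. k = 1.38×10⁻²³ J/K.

T = 138 °C + 273.15 = 411.15 K
P_n = kTB = 1.38×10⁻²³ × 411.15 × 7.01×10⁷ = 3.98×10⁻¹³ W
In dBm: 10 log₁₀(3.98×10⁻¹³ / 10⁻³) = −94.0 dBm

−94.0 dBm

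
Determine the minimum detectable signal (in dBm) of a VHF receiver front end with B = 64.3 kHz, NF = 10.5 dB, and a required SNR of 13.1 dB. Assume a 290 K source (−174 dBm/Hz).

Sensitivity = −174 + 10 log₁₀(B) + NF + SNR_min
= −174 + 48.08 + 10.5 + 13.1
= −102.32 dBm → −102.3 dBm

−102.3 dBm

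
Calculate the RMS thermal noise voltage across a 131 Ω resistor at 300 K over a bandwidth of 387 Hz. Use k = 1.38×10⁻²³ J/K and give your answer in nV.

V_n = √(4kTRB)
4kTRB = 4 × 1.38×10⁻²³ × 300 × 1.31×10² × 3.87×10² = 8.40×10⁻¹⁶ V²
V_n = √(8.40×10⁻¹⁶) = 2.90×10⁻⁸ V = 29.0 nV

29.0 nV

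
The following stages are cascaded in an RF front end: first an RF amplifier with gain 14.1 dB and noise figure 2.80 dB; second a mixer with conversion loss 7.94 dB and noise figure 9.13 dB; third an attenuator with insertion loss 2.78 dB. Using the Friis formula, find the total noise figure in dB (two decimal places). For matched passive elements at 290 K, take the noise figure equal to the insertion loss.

3.81 dB

Convert to linear (a loss of L dB is a gain of −L dB): F_i = 10^(NF_i/10), G_i = 10^(G_i,dB/10)
  Stage 1: F_1 = 10^(2.80/10) = 1.905, G_1 = 10^(14.1/10) = 25.70
  Stage 2: F_2 = 10^(9.13/10) = 8.185, G_2 = 10^(−7.94/10) = 0.1607
  Stage 3: F_3 = 10^(2.78/10) = 1.897, G_3 = 10^(−2.78/10) = 0.5272
Friis cascade:
  F = 1.905 + (8.185 − 1)/25.70 + (1.897 − 1)/4.130 = 2.402
NF = 10 log₁₀(2.402) = 3.81 dB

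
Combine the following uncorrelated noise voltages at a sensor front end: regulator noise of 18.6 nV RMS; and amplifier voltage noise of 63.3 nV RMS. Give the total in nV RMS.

66.0 nV

Uncorrelated sources add in power (mean-square): V_tot = √(ΣV_i²)
V_tot = √[(1.86×10⁻⁸)² + (6.33×10⁻⁸)²] = 6.60×10⁻⁸ V = 66.0 nV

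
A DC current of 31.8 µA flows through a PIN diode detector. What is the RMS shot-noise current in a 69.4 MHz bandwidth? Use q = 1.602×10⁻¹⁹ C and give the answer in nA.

26.6 nA

I_n = √(2qI·B)
2qI·B = 2 × 1.602×10⁻¹⁹ × 3.18×10⁻⁵ × 6.94×10⁷ = 7.07×10⁻¹⁶ A²
I_n = √(7.07×10⁻¹⁶) = 2.66×10⁻⁸ A = 26.6 nA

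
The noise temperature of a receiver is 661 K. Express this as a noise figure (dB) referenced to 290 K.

F = 1 + T_e/T₀ = 1 + 661/290 = 3.27931
NF = 10 log₁₀(3.27931) = 5.16 dB

5.16 dB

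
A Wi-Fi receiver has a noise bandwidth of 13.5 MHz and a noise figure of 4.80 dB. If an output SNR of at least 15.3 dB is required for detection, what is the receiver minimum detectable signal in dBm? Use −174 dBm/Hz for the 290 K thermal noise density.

−82.6 dBm

Sensitivity = −174 + 10 log₁₀(B) + NF + SNR_min
= −174 + 71.3 + 4.80 + 15.3
= −82.60 dBm → −82.6 dBm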